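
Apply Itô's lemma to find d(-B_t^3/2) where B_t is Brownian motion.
d(-B_t^3/2) = (-3*B_t/2) dt + (-3*B_t^2/2) dB_t

Itô's formula for f(B_t) gives d f(B_t) = f'(B_t) dB_t + (1/2) f''(B_t) dt. Compute derivatives of f(x) = -x^3/2:
  f'(x)  = -3*x^2/2
  f''(x) = -3*x
Substitute x = B_t and multiply the f'' term by 1/2:
  drift     = (1/2) * (-3*x) evaluated at B_t = -3*B_t/2
  diffusion = (-3*x^2/2) evaluated at B_t = -3*B_t^2/2
Therefore d(-B_t^3/2) = (-3*B_t/2) dt + (-3*B_t^2/2) dB_t.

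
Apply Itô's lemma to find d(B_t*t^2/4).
d(B_t*t^2/4) = (B_t*t/2) dt + (t^2/4) dB_t

Itô's formula for f(t, x): d f(t, B_t) = (f_t + (1/2) f_xx) dt + f_x dB_t. Compute partials of f(t, x) = t^2*x/4:
  f_t(t,x)  = t*x/2
  f_x(t,x)  = t^2/4
  f_xx(t,x) = 0
Assemble drift = f_t + (1/2) f_xx = t*x/2 and diffusion = f_x = t^2/4. Substituting x = B_t:
  d(B_t*t^2/4) = (B_t*t/2) dt + (t^2/4) dB_t.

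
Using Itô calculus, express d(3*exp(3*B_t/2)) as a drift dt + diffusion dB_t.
d(3*exp(3*B_t/2)) = (27*exp(3*B_t/2)/8) dt + (9*exp(3*B_t/2)/2) dB_t

Itô's formula for f(B_t) gives d f(B_t) = f'(B_t) dB_t + (1/2) f''(B_t) dt. Compute derivatives of f(x) = 3*exp(3*x/2):
  f'(x)  = 9*exp(3*x/2)/2
  f''(x) = 27*exp(3*x/2)/4
Substitute x = B_t and multiply the f'' term by 1/2:
  drift     = (1/2) * (27*exp(3*x/2)/4) evaluated at B_t = 27*exp(3*B_t/2)/8
  diffusion = (9*exp(3*x/2)/2) evaluated at B_t = 9*exp(3*B_t/2)/2
Therefore d(3*exp(3*B_t/2)) = (27*exp(3*B_t/2)/8) dt + (9*exp(3*B_t/2)/2) dB_t.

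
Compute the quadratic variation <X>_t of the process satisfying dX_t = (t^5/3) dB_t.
<X>_t = t^11/99

For an Itô process dX_t = a(t) dt + b(t) dB_t, the quadratic variation is <X>_t = int_0^t b(s)^2 ds (the drift term does not contribute). Here b(s) = s^5/3, so
  b(s)^2 = s^10/9.
Integrating from 0 to t:
  <X>_t = int_0^t (s^10/9) ds = t^11/99.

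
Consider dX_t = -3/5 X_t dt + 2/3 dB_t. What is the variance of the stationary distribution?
lim Var(X_t) = 10/27

The OU SDE dX = -theta X dt + sigma dB admits the integrating factor exp(theta t): d(exp(theta t) X_t) = sigma exp(theta t) dB_t. Integrating from 0 to t gives X_t = x_0 * exp(-theta t) + sigma * int_0^t exp(-theta (t-s)) dB_s for any initial x_0. The Itô integral has variance (by the Itô isometry) sigma^2 * int_0^t exp(-2 theta (t - s)) ds = sigma^2 * (1 - exp(-2 theta t)) / (2 theta), independent of x_0.
With theta = 3/5, sigma = 2/3:
  Var(X_t) = (2/3)^2 * (1 - exp(-2*3/5 t)) / (2 * 3/5) = 10/27 - 10*exp(-6*t/5)/27.
As t -> infinity, exp(-2*3/5 t) -> 0, so the stationary variance is sigma^2 / (2 theta) = 10/27.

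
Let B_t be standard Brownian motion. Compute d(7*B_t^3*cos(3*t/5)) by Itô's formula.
d(7*B_t^3*cos(3*t/5)) = (21*B_t*(-B_t^2*sin(3*t/5) + 5*cos(3*t/5))/5) dt + (21*B_t^2*cos(3*t/5)) dB_t

Itô's formula for f(t, x): d f(t, B_t) = (f_t + (1/2) f_xx) dt + f_x dB_t. Compute partials of f(t, x) = 7*x^3*cos(3*t/5):
  f_t(t,x)  = -21*x^3*sin(3*t/5)/5
  f_x(t,x)  = 21*x^2*cos(3*t/5)
  f_xx(t,x) = 42*x*cos(3*t/5)
Assemble drift = f_t + (1/2) f_xx = 21*x*(-x^2*sin(3*t/5) + 5*cos(3*t/5))/5 and diffusion = f_x = 21*x^2*cos(3*t/5). Substituting x = B_t:
  d(7*B_t^3*cos(3*t/5)) = (21*B_t*(-B_t^2*sin(3*t/5) + 5*cos(3*t/5))/5) dt + (21*B_t^2*cos(3*t/5)) dB_t.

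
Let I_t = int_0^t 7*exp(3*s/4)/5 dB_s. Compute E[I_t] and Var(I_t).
E[I_t] = 0; Var(I_t) = 98*exp(3*t/2)/75 - 98/75

The Itô integral of a deterministic integrand f(s) has mean 0 because each increment f(s) * (B_{s+ds} - B_s) has mean 0. By the Itô isometry:
  Var( int_0^t f(s) dB_s ) = E[ (int_0^t f(s) dB_s)^2 ] = int_0^t f(s)^2 ds.
Here f(s) = 7*exp(3*s/4)/5, so f(s)^2 = 49*exp(3*s/2)/25. Integrate:
  int_0^t (49*exp(3*s/2)/25) ds = 98*exp(3*t/2)/75 - 98/75.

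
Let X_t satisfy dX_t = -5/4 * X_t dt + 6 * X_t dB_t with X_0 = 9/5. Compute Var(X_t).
Var(X_t) = (81*exp(36*t) - 81)*exp(-5*t/2)/25

For GBM dX = mu X dt + sigma X dB with X_0 = x_0, apply Itô to Y = log X: dY = (mu - sigma^2/2) dt + sigma dB, so Y_t = log(x_0) + (mu - sigma^2/2) t + sigma B_t and hence X_t = x_0 * exp((mu - sigma^2/2) t + sigma B_t).
With mu = -5/4, sigma = 6, x_0 = 9/5, this gives:
  X_t = 9/5 * exp((-77/4) * t + (6) * B_t).
Since sigma*B_t ~ Normal(0, sigma^2 t), E[exp(sigma*B_t)] = exp(sigma^2 t / 2); so E[X_t] = x_0 * exp((mu - sigma^2/2) t) * exp(sigma^2 t / 2) = x_0 * exp(mu t) = 9*exp(-5*t/4)/5.
Var(X_t) = E[X_t^2] - (E[X_t])^2 = x_0^2 * exp(2 mu t) * (exp(sigma^2 t) - 1) = (81*exp(36*t) - 81)*exp(-5*t/2)/25.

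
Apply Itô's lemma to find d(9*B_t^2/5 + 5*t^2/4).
d(9*B_t^2/5 + 5*t^2/4) = (5*t/2 + 9/5) dt + (18*B_t/5) dB_t

Itô's formula for f(t, x): d f(t, B_t) = (f_t + (1/2) f_xx) dt + f_x dB_t. Compute partials of f(t, x) = 5*t^2/4 + 9*x^2/5:
  f_t(t,x)  = 5*t/2
  f_x(t,x)  = 18*x/5
  f_xx(t,x) = 18/5
Assemble drift = f_t + (1/2) f_xx = 5*t/2 + 9/5 and diffusion = f_x = 18*x/5. Substituting x = B_t:
  d(9*B_t^2/5 + 5*t^2/4) = (5*t/2 + 9/5) dt + (18*B_t/5) dB_t.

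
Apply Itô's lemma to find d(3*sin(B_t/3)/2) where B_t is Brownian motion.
d(3*sin(B_t/3)/2) = (-sin(B_t/3)/12) dt + (cos(B_t/3)/2) dB_t

Itô's formula for f(B_t) gives d f(B_t) = f'(B_t) dB_t + (1/2) f''(B_t) dt. Compute derivatives of f(x) = 3*sin(x/3)/2:
  f'(x)  = cos(x/3)/2
  f''(x) = -sin(x/3)/6
Substitute x = B_t and multiply the f'' term by 1/2:
  drift     = (1/2) * (-sin(x/3)/6) evaluated at B_t = -sin(B_t/3)/12
  diffusion = (cos(x/3)/2) evaluated at B_t = cos(B_t/3)/2
Therefore d(3*sin(B_t/3)/2) = (-sin(B_t/3)/12) dt + (cos(B_t/3)/2) dB_t.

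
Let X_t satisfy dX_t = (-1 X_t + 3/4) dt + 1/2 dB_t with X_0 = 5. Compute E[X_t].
E[X_t] = 3/4 + 17*exp(-t)/4

Taking expectations and using E[dB_t] = 0, the mean m(t) = E[X_t] satisfies the ODE m'(t) = a m(t) + b with m(0) = x_0. With a = -1, b = 3/4, x_0 = 5, the solution is
  m(t) = x_0 * exp(a t) + (b/a) * (exp(a t) - 1)
       = 5 * exp((-1) t) + ((3/4)/(-1)) * (exp((-1) t) - 1)
       = 3/4 + 17*exp(-t)/4.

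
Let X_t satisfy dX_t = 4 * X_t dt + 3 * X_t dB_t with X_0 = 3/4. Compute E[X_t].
E[X_t] = 3*exp(4*t)/4

For GBM dX = mu X dt + sigma X dB with X_0 = x_0, apply Itô to Y = log X: dY = (mu - sigma^2/2) dt + sigma dB, so Y_t = log(x_0) + (mu - sigma^2/2) t + sigma B_t and hence X_t = x_0 * exp((mu - sigma^2/2) t + sigma B_t).
With mu = 4, sigma = 3, x_0 = 3/4, this gives:
  X_t = 3/4 * exp((-1/2) * t + (3) * B_t).
Since sigma*B_t ~ Normal(0, sigma^2 t), E[exp(sigma*B_t)] = exp(sigma^2 t / 2); so E[X_t] = x_0 * exp((mu - sigma^2/2) t) * exp(sigma^2 t / 2) = x_0 * exp(mu t) = 3*exp(4*t)/4.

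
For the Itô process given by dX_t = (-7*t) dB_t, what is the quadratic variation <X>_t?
<X>_t = 49*t^3/3

For an Itô process dX_t = a(t) dt + b(t) dB_t, the quadratic variation is <X>_t = int_0^t b(s)^2 ds (the drift term does not contribute). Here b(s) = -7*s, so
  b(s)^2 = 49*s^2.
Integrating from 0 to t:
  <X>_t = int_0^t (49*s^2) ds = 49*t^3/3.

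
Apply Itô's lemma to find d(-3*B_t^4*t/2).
d(-3*B_t^4*t/2) = (3*B_t^2*(-B_t^2 - 6*t)/2) dt + (-6*B_t^3*t) dB_t

Itô's formula for f(t, x): d f(t, B_t) = (f_t + (1/2) f_xx) dt + f_x dB_t. Compute partials of f(t, x) = -3*t*x^4/2:
  f_t(t,x)  = -3*x^4/2
  f_x(t,x)  = -6*t*x^3
  f_xx(t,x) = -18*t*x^2
Assemble drift = f_t + (1/2) f_xx = 3*x^2*(-6*t - x^2)/2 and diffusion = f_x = -6*t*x^3. Substituting x = B_t:
  d(-3*B_t^4*t/2) = (3*B_t^2*(-B_t^2 - 6*t)/2) dt + (-6*B_t^3*t) dB_t.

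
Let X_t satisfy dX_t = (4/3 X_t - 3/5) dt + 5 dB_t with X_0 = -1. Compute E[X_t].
E[X_t] = 9/20 - 29*exp(4*t/3)/20

Taking expectations and using E[dB_t] = 0, the mean m(t) = E[X_t] satisfies the ODE m'(t) = a m(t) + b with m(0) = x_0. With a = 4/3, b = -3/5, x_0 = -1, the solution is
  m(t) = x_0 * exp(a t) + (b/a) * (exp(a t) - 1)
       = (-1) * exp((4/3) t) + ((-3/5)/(4/3)) * (exp((4/3) t) - 1)
       = 9/20 - 29*exp(4*t/3)/20.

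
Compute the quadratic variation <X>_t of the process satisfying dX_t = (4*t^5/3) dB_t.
<X>_t = 16*t^11/99

For an Itô process dX_t = a(t) dt + b(t) dB_t, the quadratic variation is <X>_t = int_0^t b(s)^2 ds (the drift term does not contribute). Here b(s) = 4*s^5/3, so
  b(s)^2 = 16*s^10/9.
Integrating from 0 to t:
  <X>_t = int_0^t (16*s^10/9) ds = 16*t^11/99.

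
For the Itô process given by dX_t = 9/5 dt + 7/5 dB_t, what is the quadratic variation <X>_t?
<X>_t = 49*t/25

For an Itô process dX_t = a(t) dt + b(t) dB_t, the quadratic variation is <X>_t = int_0^t b(s)^2 ds (the drift term does not contribute). Here b(s) = 7/5, so
  b(s)^2 = 49/25.
Integrating from 0 to t:
  <X>_t = int_0^t (49/25) ds = 49*t/25.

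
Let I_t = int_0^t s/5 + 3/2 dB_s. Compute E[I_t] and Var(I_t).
E[I_t] = 0; Var(I_t) = t*(4*t^2 + 90*t + 675)/300

The Itô integral of a deterministic integrand f(s) has mean 0 because each increment f(s) * (B_{s+ds} - B_s) has mean 0. By the Itô isometry:
  Var( int_0^t f(s) dB_s ) = E[ (int_0^t f(s) dB_s)^2 ] = int_0^t f(s)^2 ds.
Here f(s) = s/5 + 3/2, so f(s)^2 = (2*s + 15)^2/100. Integrate:
  int_0^t ((2*s + 15)^2/100) ds = t*(4*t^2 + 90*t + 675)/300.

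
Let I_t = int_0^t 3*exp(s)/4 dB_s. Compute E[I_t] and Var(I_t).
E[I_t] = 0; Var(I_t) = 9*exp(2*t)/32 - 9/32

The Itô integral of a deterministic integrand f(s) has mean 0 because each increment f(s) * (B_{s+ds} - B_s) has mean 0. By the Itô isometry:
  Var( int_0^t f(s) dB_s ) = E[ (int_0^t f(s) dB_s)^2 ] = int_0^t f(s)^2 ds.
Here f(s) = 3*exp(s)/4, so f(s)^2 = 9*exp(2*s)/16. Integrate:
  int_0^t (9*exp(2*s)/16) ds = 9*exp(2*t)/32 - 9/32.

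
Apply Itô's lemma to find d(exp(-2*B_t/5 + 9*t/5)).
d(exp(-2*B_t/5 + 9*t/5)) = (47*exp(-2*B_t/5 + 9*t/5)/25) dt + (-2*exp(-2*B_t/5 + 9*t/5)/5) dB_t

Itô's formula for f(t, x): d f(t, B_t) = (f_t + (1/2) f_xx) dt + f_x dB_t. Compute partials of f(t, x) = exp(9*t/5 - 2*x/5):
  f_t(t,x)  = 9*exp(9*t/5 - 2*x/5)/5
  f_x(t,x)  = -2*exp(9*t/5 - 2*x/5)/5
  f_xx(t,x) = 4*exp(9*t/5 - 2*x/5)/25
Assemble drift = f_t + (1/2) f_xx = 47*exp(9*t/5 - 2*x/5)/25 and diffusion = f_x = -2*exp(9*t/5 - 2*x/5)/5. Substituting x = B_t:
  d(exp(-2*B_t/5 + 9*t/5)) = (47*exp(-2*B_t/5 + 9*t/5)/25) dt + (-2*exp(-2*B_t/5 + 9*t/5)/5) dB_t.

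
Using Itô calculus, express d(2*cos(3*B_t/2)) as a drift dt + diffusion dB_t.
d(2*cos(3*B_t/2)) = (-9*cos(3*B_t/2)/4) dt + (-3*sin(3*B_t/2)) dB_t

Itô's formula for f(B_t) gives d f(B_t) = f'(B_t) dB_t + (1/2) f''(B_t) dt. Compute derivatives of f(x) = 2*cos(3*x/2):
  f'(x)  = -3*sin(3*x/2)
  f''(x) = -9*cos(3*x/2)/2
Substitute x = B_t and multiply the f'' term by 1/2:
  drift     = (1/2) * (-9*cos(3*x/2)/2) evaluated at B_t = -9*cos(3*B_t/2)/4
  diffusion = (-3*sin(3*x/2)) evaluated at B_t = -3*sin(3*B_t/2)
Therefore d(2*cos(3*B_t/2)) = (-9*cos(3*B_t/2)/4) dt + (-3*sin(3*B_t/2)) dB_t.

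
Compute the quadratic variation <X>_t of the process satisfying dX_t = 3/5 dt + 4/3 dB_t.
<X>_t = 16*t/9

For an Itô process dX_t = a(t) dt + b(t) dB_t, the quadratic variation is <X>_t = int_0^t b(s)^2 ds (the drift term does not contribute). Here b(s) = 4/3, so
  b(s)^2 = 16/9.
Integrating from 0 to t:
  <X>_t = int_0^t (16/9) ds = 16*t/9.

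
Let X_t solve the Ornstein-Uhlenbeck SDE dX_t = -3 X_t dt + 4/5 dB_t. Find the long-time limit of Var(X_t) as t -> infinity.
lim Var(X_t) = 8/75

The OU SDE dX = -theta X dt + sigma dB admits the integrating factor exp(theta t): d(exp(theta t) X_t) = sigma exp(theta t) dB_t. Integrating from 0 to t gives X_t = x_0 * exp(-theta t) + sigma * int_0^t exp(-theta (t-s)) dB_s for any initial x_0. The Itô integral has variance (by the Itô isometry) sigma^2 * int_0^t exp(-2 theta (t - s)) ds = sigma^2 * (1 - exp(-2 theta t)) / (2 theta), independent of x_0.
With theta = 3, sigma = 4/5:
  Var(X_t) = (4/5)^2 * (1 - exp(-2*3 t)) / (2 * 3) = 8/75 - 8*exp(-6*t)/75.
As t -> infinity, exp(-2*3 t) -> 0, so the stationary variance is sigma^2 / (2 theta) = 8/75.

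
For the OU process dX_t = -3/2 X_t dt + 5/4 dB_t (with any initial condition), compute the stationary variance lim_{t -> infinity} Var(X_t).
lim Var(X_t) = 25/48

The OU SDE dX = -theta X dt + sigma dB admits the integrating factor exp(theta t): d(exp(theta t) X_t) = sigma exp(theta t) dB_t. Integrating from 0 to t gives X_t = x_0 * exp(-theta t) + sigma * int_0^t exp(-theta (t-s)) dB_s for any initial x_0. The Itô integral has variance (by the Itô isometry) sigma^2 * int_0^t exp(-2 theta (t - s)) ds = sigma^2 * (1 - exp(-2 theta t)) / (2 theta), independent of x_0.
With theta = 3/2, sigma = 5/4:
  Var(X_t) = (5/4)^2 * (1 - exp(-2*3/2 t)) / (2 * 3/2) = 25/48 - 25*exp(-3*t)/48.
As t -> infinity, exp(-2*3/2 t) -> 0, so the stationary variance is sigma^2 / (2 theta) = 25/48.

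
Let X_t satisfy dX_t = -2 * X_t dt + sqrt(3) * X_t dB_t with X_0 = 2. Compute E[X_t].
E[X_t] = 2*exp(-2*t)

For GBM dX = mu X dt + sigma X dB with X_0 = x_0, apply Itô to Y = log X: dY = (mu - sigma^2/2) dt + sigma dB, so Y_t = log(x_0) + (mu - sigma^2/2) t + sigma B_t and hence X_t = x_0 * exp((mu - sigma^2/2) t + sigma B_t).
With mu = -2, sigma = sqrt(3), x_0 = 2, this gives:
  X_t = 2 * exp((-7/2) * t + (sqrt(3)) * B_t).
Since sigma*B_t ~ Normal(0, sigma^2 t), E[exp(sigma*B_t)] = exp(sigma^2 t / 2); so E[X_t] = x_0 * exp((mu - sigma^2/2) t) * exp(sigma^2 t / 2) = x_0 * exp(mu t) = 2*exp(-2*t).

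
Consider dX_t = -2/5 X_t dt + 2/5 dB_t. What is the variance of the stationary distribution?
lim Var(X_t) = 1/5

The OU SDE dX = -theta X dt + sigma dB admits the integrating factor exp(theta t): d(exp(theta t) X_t) = sigma exp(theta t) dB_t. Integrating from 0 to t gives X_t = x_0 * exp(-theta t) + sigma * int_0^t exp(-theta (t-s)) dB_s for any initial x_0. The Itô integral has variance (by the Itô isometry) sigma^2 * int_0^t exp(-2 theta (t - s)) ds = sigma^2 * (1 - exp(-2 theta t)) / (2 theta), independent of x_0.
With theta = 2/5, sigma = 2/5:
  Var(X_t) = (2/5)^2 * (1 - exp(-2*2/5 t)) / (2 * 2/5) = 1/5 - exp(-4*t/5)/5.
As t -> infinity, exp(-2*2/5 t) -> 0, so the stationary variance is sigma^2 / (2 theta) = 1/5.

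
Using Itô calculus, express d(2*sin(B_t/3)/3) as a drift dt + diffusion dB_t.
d(2*sin(B_t/3)/3) = (-sin(B_t/3)/27) dt + (2*cos(B_t/3)/9) dB_t

Itô's formula for f(B_t) gives d f(B_t) = f'(B_t) dB_t + (1/2) f''(B_t) dt. Compute derivatives of f(x) = 2*sin(x/3)/3:
  f'(x)  = 2*cos(x/3)/9
  f''(x) = -2*sin(x/3)/27
Substitute x = B_t and multiply the f'' term by 1/2:
  drift     = (1/2) * (-2*sin(x/3)/27) evaluated at B_t = -sin(B_t/3)/27
  diffusion = (2*cos(x/3)/9) evaluated at B_t = 2*cos(B_t/3)/9
Therefore d(2*sin(B_t/3)/3) = (-sin(B_t/3)/27) dt + (2*cos(B_t/3)/9) dB_t.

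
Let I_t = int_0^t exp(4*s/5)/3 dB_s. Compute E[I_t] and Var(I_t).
E[I_t] = 0; Var(I_t) = 5*exp(8*t/5)/72 - 5/72

The Itô integral of a deterministic integrand f(s) has mean 0 because each increment f(s) * (B_{s+ds} - B_s) has mean 0. By the Itô isometry:
  Var( int_0^t f(s) dB_s ) = E[ (int_0^t f(s) dB_s)^2 ] = int_0^t f(s)^2 ds.
Here f(s) = exp(4*s/5)/3, so f(s)^2 = exp(8*s/5)/9. Integrate:
  int_0^t (exp(8*s/5)/9) ds = 5*exp(8*t/5)/72 - 5/72.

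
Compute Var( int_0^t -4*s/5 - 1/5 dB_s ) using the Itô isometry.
Var = t*(16*t^2 + 12*t + 3)/75

The Itô integral of a deterministic integrand f(s) has mean 0 because each increment f(s) * (B_{s+ds} - B_s) has mean 0. By the Itô isometry:
  Var( int_0^t f(s) dB_s ) = E[ (int_0^t f(s) dB_s)^2 ] = int_0^t f(s)^2 ds.
Here f(s) = -4*s/5 - 1/5, so f(s)^2 = (4*s + 1)^2/25. Integrate:
  int_0^t ((4*s + 1)^2/25) ds = t*(16*t^2 + 12*t + 3)/75.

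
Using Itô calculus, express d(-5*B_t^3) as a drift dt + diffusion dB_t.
d(-5*B_t^3) = (-15*B_t) dt + (-15*B_t^2) dB_t

Itô's formula for f(B_t) gives d f(B_t) = f'(B_t) dB_t + (1/2) f''(B_t) dt. Compute derivatives of f(x) = -5*x^3:
  f'(x)  = -15*x^2
  f''(x) = -30*x
Substitute x = B_t and multiply the f'' term by 1/2:
  drift     = (1/2) * (-30*x) evaluated at B_t = -15*B_t
  diffusion = (-15*x^2) evaluated at B_t = -15*B_t^2
Therefore d(-5*B_t^3) = (-15*B_t) dt + (-15*B_t^2) dB_t.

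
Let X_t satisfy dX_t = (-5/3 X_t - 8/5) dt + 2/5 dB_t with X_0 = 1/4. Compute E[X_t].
E[X_t] = -24/25 + 121*exp(-5*t/3)/100

Taking expectations and using E[dB_t] = 0, the mean m(t) = E[X_t] satisfies the ODE m'(t) = a m(t) + b with m(0) = x_0. With a = -5/3, b = -8/5, x_0 = 1/4, the solution is
  m(t) = x_0 * exp(a t) + (b/a) * (exp(a t) - 1)
       = (1/4) * exp((-5/3) t) + ((-8/5)/(-5/3)) * (exp((-5/3) t) - 1)
       = -24/25 + 121*exp(-5*t/3)/100.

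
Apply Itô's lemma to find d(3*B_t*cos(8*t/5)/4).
d(3*B_t*cos(8*t/5)/4) = (-6*B_t*sin(8*t/5)/5) dt + (3*cos(8*t/5)/4) dB_t

Itô's formula for f(t, x): d f(t, B_t) = (f_t + (1/2) f_xx) dt + f_x dB_t. Compute partials of f(t, x) = 3*x*cos(8*t/5)/4:
  f_t(t,x)  = -6*x*sin(8*t/5)/5
  f_x(t,x)  = 3*cos(8*t/5)/4
  f_xx(t,x) = 0
Assemble drift = f_t + (1/2) f_xx = -6*x*sin(8*t/5)/5 and diffusion = f_x = 3*cos(8*t/5)/4. Substituting x = B_t:
  d(3*B_t*cos(8*t/5)/4) = (-6*B_t*sin(8*t/5)/5) dt + (3*cos(8*t/5)/4) dB_t.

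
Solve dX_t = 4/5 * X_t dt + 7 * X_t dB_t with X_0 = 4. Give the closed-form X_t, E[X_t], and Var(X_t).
X_t = 4 * exp((-237/10) t + (7) B_t); E[X_t] = 4*exp(4*t/5); Var(X_t) = 16*(exp(49*t) - 1)*exp(8*t/5)

For GBM dX = mu X dt + sigma X dB with X_0 = x_0, apply Itô to Y = log X: dY = (mu - sigma^2/2) dt + sigma dB, so Y_t = log(x_0) + (mu - sigma^2/2) t + sigma B_t and hence X_t = x_0 * exp((mu - sigma^2/2) t + sigma B_t).
With mu = 4/5, sigma = 7, x_0 = 4, this gives:
  X_t = 4 * exp((-237/10) * t + (7) * B_t).
Since sigma*B_t ~ Normal(0, sigma^2 t), E[exp(sigma*B_t)] = exp(sigma^2 t / 2); so E[X_t] = x_0 * exp((mu - sigma^2/2) t) * exp(sigma^2 t / 2) = x_0 * exp(mu t) = 4*exp(4*t/5).
Var(X_t) = E[X_t^2] - (E[X_t])^2 = x_0^2 * exp(2 mu t) * (exp(sigma^2 t) - 1) = 16*(exp(49*t) - 1)*exp(8*t/5).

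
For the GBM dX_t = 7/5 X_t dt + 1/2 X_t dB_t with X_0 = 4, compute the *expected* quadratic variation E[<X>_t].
E[<X>_t] = 80*exp(61*t/20)/61 - 80/61

<X>_t = int_0^t ((1/2) * X_s)^2 ds. Taking expectation inside the integral: E[<X>_t] = (1/2)^2 * int_0^t E[X_s^2] ds. For GBM, E[X_s^2] = x_0^2 * exp((2 mu + sigma^2) s). Integrating:
  E[<X>_t] = (1/2)^2 * 4^2 * (exp((2*(7/5) + (1/2)^2) t) - 1) / (2*(7/5) + (1/2)^2)
           = (1/2)^2 * 4^2 * (exp((61/20) t) - 1) / (61/20) = 80*exp(61*t/20)/61 - 80/61.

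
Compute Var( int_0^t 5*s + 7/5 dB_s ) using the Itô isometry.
Var = t*(625*t^2 + 525*t + 147)/75

The Itô integral of a deterministic integrand f(s) has mean 0 because each increment f(s) * (B_{s+ds} - B_s) has mean 0. By the Itô isometry:
  Var( int_0^t f(s) dB_s ) = E[ (int_0^t f(s) dB_s)^2 ] = int_0^t f(s)^2 ds.
Here f(s) = 5*s + 7/5, so f(s)^2 = (25*s + 7)^2/25. Integrate:
  int_0^t ((25*s + 7)^2/25) ds = t*(625*t^2 + 525*t + 147)/75.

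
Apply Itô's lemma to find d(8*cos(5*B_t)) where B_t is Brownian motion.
d(8*cos(5*B_t)) = (-100*cos(5*B_t)) dt + (-40*sin(5*B_t)) dB_t

Itô's formula for f(B_t) gives d f(B_t) = f'(B_t) dB_t + (1/2) f''(B_t) dt. Compute derivatives of f(x) = 8*cos(5*x):
  f'(x)  = -40*sin(5*x)
  f''(x) = -200*cos(5*x)
Substitute x = B_t and multiply the f'' term by 1/2:
  drift     = (1/2) * (-200*cos(5*x)) evaluated at B_t = -100*cos(5*B_t)
  diffusion = (-40*sin(5*x)) evaluated at B_t = -40*sin(5*B_t)
Therefore d(8*cos(5*B_t)) = (-100*cos(5*B_t)) dt + (-40*sin(5*B_t)) dB_t.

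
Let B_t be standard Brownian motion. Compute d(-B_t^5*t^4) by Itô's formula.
d(-B_t^5*t^4) = (B_t^3*t^3*(-4*B_t^2 - 10*t)) dt + (-5*B_t^4*t^4) dB_t

Itô's formula for f(t, x): d f(t, B_t) = (f_t + (1/2) f_xx) dt + f_x dB_t. Compute partials of f(t, x) = -t^4*x^5:
  f_t(t,x)  = -4*t^3*x^5
  f_x(t,x)  = -5*t^4*x^4
  f_xx(t,x) = -20*t^4*x^3
Assemble drift = f_t + (1/2) f_xx = t^3*x^3*(-10*t - 4*x^2) and diffusion = f_x = -5*t^4*x^4. Substituting x = B_t:
  d(-B_t^5*t^4) = (B_t^3*t^3*(-4*B_t^2 - 10*t)) dt + (-5*B_t^4*t^4) dB_t.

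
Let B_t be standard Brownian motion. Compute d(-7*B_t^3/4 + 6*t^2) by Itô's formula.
d(-7*B_t^3/4 + 6*t^2) = (-21*B_t/4 + 12*t) dt + (-21*B_t^2/4) dB_t

Itô's formula for f(t, x): d f(t, B_t) = (f_t + (1/2) f_xx) dt + f_x dB_t. Compute partials of f(t, x) = 6*t^2 - 7*x^3/4:
  f_t(t,x)  = 12*t
  f_x(t,x)  = -21*x^2/4
  f_xx(t,x) = -21*x/2
Assemble drift = f_t + (1/2) f_xx = 12*t - 21*x/4 and diffusion = f_x = -21*x^2/4. Substituting x = B_t:
  d(-7*B_t^3/4 + 6*t^2) = (-21*B_t/4 + 12*t) dt + (-21*B_t^2/4) dB_t.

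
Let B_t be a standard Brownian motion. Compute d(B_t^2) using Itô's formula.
d(B_t^2) = (1) dt + (2*B_t) dB_t

Itô's formula for f(B_t) gives d f(B_t) = f'(B_t) dB_t + (1/2) f''(B_t) dt. Compute derivatives of f(x) = x^2:
  f'(x)  = 2*x
  f''(x) = 2
Substitute x = B_t and multiply the f'' term by 1/2:
  drift     = (1/2) * (2) evaluated at B_t = 1
  diffusion = (2*x) evaluated at B_t = 2*B_t
Therefore d(B_t^2) = (1) dt + (2*B_t) dB_t.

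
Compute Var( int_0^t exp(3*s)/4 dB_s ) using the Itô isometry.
Var = exp(6*t)/96 - 1/96

The Itô integral of a deterministic integrand f(s) has mean 0 because each increment f(s) * (B_{s+ds} - B_s) has mean 0. By the Itô isometry:
  Var( int_0^t f(s) dB_s ) = E[ (int_0^t f(s) dB_s)^2 ] = int_0^t f(s)^2 ds.
Here f(s) = exp(3*s)/4, so f(s)^2 = exp(6*s)/16. Integrate:
  int_0^t (exp(6*s)/16) ds = exp(6*t)/96 - 1/96.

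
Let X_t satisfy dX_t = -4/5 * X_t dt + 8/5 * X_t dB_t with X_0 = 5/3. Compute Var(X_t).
Var(X_t) = (25*exp(64*t/25) - 25)*exp(-8*t/5)/9

For GBM dX = mu X dt + sigma X dB with X_0 = x_0, apply Itô to Y = log X: dY = (mu - sigma^2/2) dt + sigma dB, so Y_t = log(x_0) + (mu - sigma^2/2) t + sigma B_t and hence X_t = x_0 * exp((mu - sigma^2/2) t + sigma B_t).
With mu = -4/5, sigma = 8/5, x_0 = 5/3, this gives:
  X_t = 5/3 * exp((-52/25) * t + (8/5) * B_t).
Since sigma*B_t ~ Normal(0, sigma^2 t), E[exp(sigma*B_t)] = exp(sigma^2 t / 2); so E[X_t] = x_0 * exp((mu - sigma^2/2) t) * exp(sigma^2 t / 2) = x_0 * exp(mu t) = 5*exp(-4*t/5)/3.
Var(X_t) = E[X_t^2] - (E[X_t])^2 = x_0^2 * exp(2 mu t) * (exp(sigma^2 t) - 1) = (25*exp(64*t/25) - 25)*exp(-8*t/5)/9.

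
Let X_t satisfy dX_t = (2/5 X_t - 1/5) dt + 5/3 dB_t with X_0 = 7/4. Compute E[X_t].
E[X_t] = 5*exp(2*t/5)/4 + 1/2

Taking expectations and using E[dB_t] = 0, the mean m(t) = E[X_t] satisfies the ODE m'(t) = a m(t) + b with m(0) = x_0. With a = 2/5, b = -1/5, x_0 = 7/4, the solution is
  m(t) = x_0 * exp(a t) + (b/a) * (exp(a t) - 1)
       = (7/4) * exp((2/5) t) + ((-1/5)/(2/5)) * (exp((2/5) t) - 1)
       = 5*exp(2*t/5)/4 + 1/2.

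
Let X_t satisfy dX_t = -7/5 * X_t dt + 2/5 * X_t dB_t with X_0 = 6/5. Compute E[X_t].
E[X_t] = 6*exp(-7*t/5)/5

For GBM dX = mu X dt + sigma X dB with X_0 = x_0, apply Itô to Y = log X: dY = (mu - sigma^2/2) dt + sigma dB, so Y_t = log(x_0) + (mu - sigma^2/2) t + sigma B_t and hence X_t = x_0 * exp((mu - sigma^2/2) t + sigma B_t).
With mu = -7/5, sigma = 2/5, x_0 = 6/5, this gives:
  X_t = 6/5 * exp((-37/25) * t + (2/5) * B_t).
Since sigma*B_t ~ Normal(0, sigma^2 t), E[exp(sigma*B_t)] = exp(sigma^2 t / 2); so E[X_t] = x_0 * exp((mu - sigma^2/2) t) * exp(sigma^2 t / 2) = x_0 * exp(mu t) = 6*exp(-7*t/5)/5.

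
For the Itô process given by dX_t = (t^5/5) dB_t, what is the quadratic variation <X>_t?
<X>_t = t^11/275

For an Itô process dX_t = a(t) dt + b(t) dB_t, the quadratic variation is <X>_t = int_0^t b(s)^2 ds (the drift term does not contribute). Here b(s) = s^5/5, so
  b(s)^2 = s^10/25.
Integrating from 0 to t:
  <X>_t = int_0^t (s^10/25) ds = t^11/275.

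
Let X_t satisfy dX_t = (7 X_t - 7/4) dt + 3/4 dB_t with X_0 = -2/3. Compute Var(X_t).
Var(X_t) = 9*exp(14*t)/224 - 9/224

The variance V(t) = Var(X_t) satisfies V'(t) = 2 a V(t) + c^2 with V(0) = 0 (drift coefficient is linear in X, diffusion is constant). With a = 7, c = 3/4, the solution is
  V(t) = (c^2 / (2 a)) * (exp(2 a t) - 1)
       = ((3/4)^2 / (2*7)) * (exp(14 t) - 1)
       = 9*exp(14*t)/224 - 9/224.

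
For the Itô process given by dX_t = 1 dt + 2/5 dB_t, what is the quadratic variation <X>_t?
<X>_t = 4*t/25

For an Itô process dX_t = a(t) dt + b(t) dB_t, the quadratic variation is <X>_t = int_0^t b(s)^2 ds (the drift term does not contribute). Here b(s) = 2/5, so
  b(s)^2 = 4/25.
Integrating from 0 to t:
  <X>_t = int_0^t (4/25) ds = 4*t/25.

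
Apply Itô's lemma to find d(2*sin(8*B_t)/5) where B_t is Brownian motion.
d(2*sin(8*B_t)/5) = (-64*sin(8*B_t)/5) dt + (16*cos(8*B_t)/5) dB_t

Itô's formula for f(B_t) gives d f(B_t) = f'(B_t) dB_t + (1/2) f''(B_t) dt. Compute derivatives of f(x) = 2*sin(8*x)/5:
  f'(x)  = 16*cos(8*x)/5
  f''(x) = -128*sin(8*x)/5
Substitute x = B_t and multiply the f'' term by 1/2:
  drift     = (1/2) * (-128*sin(8*x)/5) evaluated at B_t = -64*sin(8*B_t)/5
  diffusion = (16*cos(8*x)/5) evaluated at B_t = 16*cos(8*B_t)/5
Therefore d(2*sin(8*B_t)/5) = (-64*sin(8*B_t)/5) dt + (16*cos(8*B_t)/5) dB_t.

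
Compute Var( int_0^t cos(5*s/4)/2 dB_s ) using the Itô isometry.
Var = t/8 + sin(5*t/2)/20

The Itô integral of a deterministic integrand f(s) has mean 0 because each increment f(s) * (B_{s+ds} - B_s) has mean 0. By the Itô isometry:
  Var( int_0^t f(s) dB_s ) = E[ (int_0^t f(s) dB_s)^2 ] = int_0^t f(s)^2 ds.
Here f(s) = cos(5*s/4)/2, so f(s)^2 = cos(5*s/4)^2/4. Integrate:
  int_0^t (cos(5*s/4)^2/4) ds = t/8 + sin(5*t/2)/20.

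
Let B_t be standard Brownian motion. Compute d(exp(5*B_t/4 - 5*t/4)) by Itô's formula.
d(exp(5*B_t/4 - 5*t/4)) = (-15*exp(5*B_t/4 - 5*t/4)/32) dt + (5*exp(5*B_t/4 - 5*t/4)/4) dB_t

Itô's formula for f(t, x): d f(t, B_t) = (f_t + (1/2) f_xx) dt + f_x dB_t. Compute partials of f(t, x) = exp(-5*t/4 + 5*x/4):
  f_t(t,x)  = -5*exp(-5*t/4 + 5*x/4)/4
  f_x(t,x)  = 5*exp(-5*t/4 + 5*x/4)/4
  f_xx(t,x) = 25*exp(-5*t/4 + 5*x/4)/16
Assemble drift = f_t + (1/2) f_xx = -15*exp(-5*t/4 + 5*x/4)/32 and diffusion = f_x = 5*exp(-5*t/4 + 5*x/4)/4. Substituting x = B_t:
  d(exp(5*B_t/4 - 5*t/4)) = (-15*exp(5*B_t/4 - 5*t/4)/32) dt + (5*exp(5*B_t/4 - 5*t/4)/4) dB_t.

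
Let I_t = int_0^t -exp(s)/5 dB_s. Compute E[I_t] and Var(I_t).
E[I_t] = 0; Var(I_t) = exp(2*t)/50 - 1/50

The Itô integral of a deterministic integrand f(s) has mean 0 because each increment f(s) * (B_{s+ds} - B_s) has mean 0. By the Itô isometry:
  Var( int_0^t f(s) dB_s ) = E[ (int_0^t f(s) dB_s)^2 ] = int_0^t f(s)^2 ds.
Here f(s) = -exp(s)/5, so f(s)^2 = exp(2*s)/25. Integrate:
  int_0^t (exp(2*s)/25) ds = exp(2*t)/50 - 1/50.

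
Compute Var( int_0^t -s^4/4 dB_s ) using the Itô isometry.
Var = t^9/144

The Itô integral of a deterministic integrand f(s) has mean 0 because each increment f(s) * (B_{s+ds} - B_s) has mean 0. By the Itô isometry:
  Var( int_0^t f(s) dB_s ) = E[ (int_0^t f(s) dB_s)^2 ] = int_0^t f(s)^2 ds.
Here f(s) = -s^4/4, so f(s)^2 = s^8/16. Integrate:
  int_0^t (s^8/16) ds = t^9/144.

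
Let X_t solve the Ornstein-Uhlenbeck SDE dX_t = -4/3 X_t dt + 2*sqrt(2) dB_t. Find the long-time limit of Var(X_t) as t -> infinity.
lim Var(X_t) = 3

The OU SDE dX = -theta X dt + sigma dB admits the integrating factor exp(theta t): d(exp(theta t) X_t) = sigma exp(theta t) dB_t. Integrating from 0 to t gives X_t = x_0 * exp(-theta t) + sigma * int_0^t exp(-theta (t-s)) dB_s for any initial x_0. The Itô integral has variance (by the Itô isometry) sigma^2 * int_0^t exp(-2 theta (t - s)) ds = sigma^2 * (1 - exp(-2 theta t)) / (2 theta), independent of x_0.
With theta = 4/3, sigma = 2*sqrt(2):
  Var(X_t) = (2*sqrt(2))^2 * (1 - exp(-2*4/3 t)) / (2 * 4/3) = 3 - 3*exp(-8*t/3).
As t -> infinity, exp(-2*4/3 t) -> 0, so the stationary variance is sigma^2 / (2 theta) = 3.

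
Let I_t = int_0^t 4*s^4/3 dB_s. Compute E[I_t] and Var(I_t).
E[I_t] = 0; Var(I_t) = 16*t^9/81

The Itô integral of a deterministic integrand f(s) has mean 0 because each increment f(s) * (B_{s+ds} - B_s) has mean 0. By the Itô isometry:
  Var( int_0^t f(s) dB_s ) = E[ (int_0^t f(s) dB_s)^2 ] = int_0^t f(s)^2 ds.
Here f(s) = 4*s^4/3, so f(s)^2 = 16*s^8/9. Integrate:
  int_0^t (16*s^8/9) ds = 16*t^9/81.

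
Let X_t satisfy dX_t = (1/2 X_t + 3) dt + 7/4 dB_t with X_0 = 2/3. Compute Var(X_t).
Var(X_t) = 49*exp(t)/16 - 49/16

The variance V(t) = Var(X_t) satisfies V'(t) = 2 a V(t) + c^2 with V(0) = 0 (drift coefficient is linear in X, diffusion is constant). With a = 1/2, c = 7/4, the solution is
  V(t) = (c^2 / (2 a)) * (exp(2 a t) - 1)
       = ((7/4)^2 / (2*(1/2))) * (exp(1 t) - 1)
       = 49*exp(t)/16 - 49/16.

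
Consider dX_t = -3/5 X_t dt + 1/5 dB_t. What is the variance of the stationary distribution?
lim Var(X_t) = 1/30

The OU SDE dX = -theta X dt + sigma dB admits the integrating factor exp(theta t): d(exp(theta t) X_t) = sigma exp(theta t) dB_t. Integrating from 0 to t gives X_t = x_0 * exp(-theta t) + sigma * int_0^t exp(-theta (t-s)) dB_s for any initial x_0. The Itô integral has variance (by the Itô isometry) sigma^2 * int_0^t exp(-2 theta (t - s)) ds = sigma^2 * (1 - exp(-2 theta t)) / (2 theta), independent of x_0.
With theta = 3/5, sigma = 1/5:
  Var(X_t) = (1/5)^2 * (1 - exp(-2*3/5 t)) / (2 * 3/5) = 1/30 - exp(-6*t/5)/30.
As t -> infinity, exp(-2*3/5 t) -> 0, so the stationary variance is sigma^2 / (2 theta) = 1/30.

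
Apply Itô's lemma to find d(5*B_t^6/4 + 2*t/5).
d(5*B_t^6/4 + 2*t/5) = (75*B_t^4/4 + 2/5) dt + (15*B_t^5/2) dB_t

Itô's formula for f(t, x): d f(t, B_t) = (f_t + (1/2) f_xx) dt + f_x dB_t. Compute partials of f(t, x) = 2*t/5 + 5*x^6/4:
  f_t(t,x)  = 2/5
  f_x(t,x)  = 15*x^5/2
  f_xx(t,x) = 75*x^4/2
Assemble drift = f_t + (1/2) f_xx = 75*x^4/4 + 2/5 and diffusion = f_x = 15*x^5/2. Substituting x = B_t:
  d(5*B_t^6/4 + 2*t/5) = (75*B_t^4/4 + 2/5) dt + (15*B_t^5/2) dB_t.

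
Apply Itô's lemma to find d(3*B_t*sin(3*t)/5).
d(3*B_t*sin(3*t)/5) = (9*B_t*cos(3*t)/5) dt + (3*sin(3*t)/5) dB_t

Itô's formula for f(t, x): d f(t, B_t) = (f_t + (1/2) f_xx) dt + f_x dB_t. Compute partials of f(t, x) = 3*x*sin(3*t)/5:
  f_t(t,x)  = 9*x*cos(3*t)/5
  f_x(t,x)  = 3*sin(3*t)/5
  f_xx(t,x) = 0
Assemble drift = f_t + (1/2) f_xx = 9*x*cos(3*t)/5 and diffusion = f_x = 3*sin(3*t)/5. Substituting x = B_t:
  d(3*B_t*sin(3*t)/5) = (9*B_t*cos(3*t)/5) dt + (3*sin(3*t)/5) dB_t.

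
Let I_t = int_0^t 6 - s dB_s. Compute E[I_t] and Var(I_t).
E[I_t] = 0; Var(I_t) = t*(t^2 - 18*t + 108)/3

The Itô integral of a deterministic integrand f(s) has mean 0 because each increment f(s) * (B_{s+ds} - B_s) has mean 0. By the Itô isometry:
  Var( int_0^t f(s) dB_s ) = E[ (int_0^t f(s) dB_s)^2 ] = int_0^t f(s)^2 ds.
Here f(s) = 6 - s, so f(s)^2 = (s - 6)^2. Integrate:
  int_0^t ((s - 6)^2) ds = t*(t^2 - 18*t + 108)/3.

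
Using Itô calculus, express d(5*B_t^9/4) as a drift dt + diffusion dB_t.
d(5*B_t^9/4) = (45*B_t^7) dt + (45*B_t^8/4) dB_t

Itô's formula for f(B_t) gives d f(B_t) = f'(B_t) dB_t + (1/2) f''(B_t) dt. Compute derivatives of f(x) = 5*x^9/4:
  f'(x)  = 45*x^8/4
  f''(x) = 90*x^7
Substitute x = B_t and multiply the f'' term by 1/2:
  drift     = (1/2) * (90*x^7) evaluated at B_t = 45*B_t^7
  diffusion = (45*x^8/4) evaluated at B_t = 45*B_t^8/4
Therefore d(5*B_t^9/4) = (45*B_t^7) dt + (45*B_t^8/4) dB_t.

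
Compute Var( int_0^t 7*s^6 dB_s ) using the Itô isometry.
Var = 49*t^13/13

The Itô integral of a deterministic integrand f(s) has mean 0 because each increment f(s) * (B_{s+ds} - B_s) has mean 0. By the Itô isometry:
  Var( int_0^t f(s) dB_s ) = E[ (int_0^t f(s) dB_s)^2 ] = int_0^t f(s)^2 ds.
Here f(s) = 7*s^6, so f(s)^2 = 49*s^12. Integrate:
  int_0^t (49*s^12) ds = 49*t^13/13.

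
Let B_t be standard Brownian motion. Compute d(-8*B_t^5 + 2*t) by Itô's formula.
d(-8*B_t^5 + 2*t) = (2 - 80*B_t^3) dt + (-40*B_t^4) dB_t

Itô's formula for f(t, x): d f(t, B_t) = (f_t + (1/2) f_xx) dt + f_x dB_t. Compute partials of f(t, x) = 2*t - 8*x^5:
  f_t(t,x)  = 2
  f_x(t,x)  = -40*x^4
  f_xx(t,x) = -160*x^3
Assemble drift = f_t + (1/2) f_xx = 2 - 80*x^3 and diffusion = f_x = -40*x^4. Substituting x = B_t:
  d(-8*B_t^5 + 2*t) = (2 - 80*B_t^3) dt + (-40*B_t^4) dB_t.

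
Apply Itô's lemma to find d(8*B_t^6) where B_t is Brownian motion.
d(8*B_t^6) = (120*B_t^4) dt + (48*B_t^5) dB_t

Itô's formula for f(B_t) gives d f(B_t) = f'(B_t) dB_t + (1/2) f''(B_t) dt. Compute derivatives of f(x) = 8*x^6:
  f'(x)  = 48*x^5
  f''(x) = 240*x^4
Substitute x = B_t and multiply the f'' term by 1/2:
  drift     = (1/2) * (240*x^4) evaluated at B_t = 120*B_t^4
  diffusion = (48*x^5) evaluated at B_t = 48*B_t^5
Therefore d(8*B_t^6) = (120*B_t^4) dt + (48*B_t^5) dB_t.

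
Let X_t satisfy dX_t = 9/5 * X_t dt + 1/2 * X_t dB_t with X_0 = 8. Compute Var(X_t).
Var(X_t) = 64*(exp(t/4) - 1)*exp(18*t/5)

For GBM dX = mu X dt + sigma X dB with X_0 = x_0, apply Itô to Y = log X: dY = (mu - sigma^2/2) dt + sigma dB, so Y_t = log(x_0) + (mu - sigma^2/2) t + sigma B_t and hence X_t = x_0 * exp((mu - sigma^2/2) t + sigma B_t).
With mu = 9/5, sigma = 1/2, x_0 = 8, this gives:
  X_t = 8 * exp((67/40) * t + (1/2) * B_t).
Since sigma*B_t ~ Normal(0, sigma^2 t), E[exp(sigma*B_t)] = exp(sigma^2 t / 2); so E[X_t] = x_0 * exp((mu - sigma^2/2) t) * exp(sigma^2 t / 2) = x_0 * exp(mu t) = 8*exp(9*t/5).
Var(X_t) = E[X_t^2] - (E[X_t])^2 = x_0^2 * exp(2 mu t) * (exp(sigma^2 t) - 1) = 64*(exp(t/4) - 1)*exp(18*t/5).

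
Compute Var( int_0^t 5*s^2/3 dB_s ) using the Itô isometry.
Var = 5*t^5/9

The Itô integral of a deterministic integrand f(s) has mean 0 because each increment f(s) * (B_{s+ds} - B_s) has mean 0. By the Itô isometry:
  Var( int_0^t f(s) dB_s ) = E[ (int_0^t f(s) dB_s)^2 ] = int_0^t f(s)^2 ds.
Here f(s) = 5*s^2/3, so f(s)^2 = 25*s^4/9. Integrate:
  int_0^t (25*s^4/9) ds = 5*t^5/9.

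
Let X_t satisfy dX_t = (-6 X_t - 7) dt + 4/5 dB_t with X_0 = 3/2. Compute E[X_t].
E[X_t] = -7/6 + 8*exp(-6*t)/3

Taking expectations and using E[dB_t] = 0, the mean m(t) = E[X_t] satisfies the ODE m'(t) = a m(t) + b with m(0) = x_0. With a = -6, b = -7, x_0 = 3/2, the solution is
  m(t) = x_0 * exp(a t) + (b/a) * (exp(a t) - 1)
       = (3/2) * exp((-6) t) + ((-7)/(-6)) * (exp((-6) t) - 1)
       = -7/6 + 8*exp(-6*t)/3.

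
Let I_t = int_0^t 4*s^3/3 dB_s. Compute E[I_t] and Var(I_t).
E[I_t] = 0; Var(I_t) = 16*t^7/63

The Itô integral of a deterministic integrand f(s) has mean 0 because each increment f(s) * (B_{s+ds} - B_s) has mean 0. By the Itô isometry:
  Var( int_0^t f(s) dB_s ) = E[ (int_0^t f(s) dB_s)^2 ] = int_0^t f(s)^2 ds.
Here f(s) = 4*s^3/3, so f(s)^2 = 16*s^6/9. Integrate:
  int_0^t (16*s^6/9) ds = 16*t^7/63.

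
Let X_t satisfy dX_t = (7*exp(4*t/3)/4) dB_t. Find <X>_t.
<X>_t = 147*exp(8*t/3)/128 - 147/128

For an Itô process dX_t = a(t) dt + b(t) dB_t, the quadratic variation is <X>_t = int_0^t b(s)^2 ds (the drift term does not contribute). Here b(s) = 7*exp(4*s/3)/4, so
  b(s)^2 = 49*exp(8*s/3)/16.
Integrating from 0 to t:
  <X>_t = int_0^t (49*exp(8*s/3)/16) ds = 147*exp(8*t/3)/128 - 147/128.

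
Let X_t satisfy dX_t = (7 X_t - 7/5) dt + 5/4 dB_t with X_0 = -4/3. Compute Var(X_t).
Var(X_t) = 25*exp(14*t)/224 - 25/224

The variance V(t) = Var(X_t) satisfies V'(t) = 2 a V(t) + c^2 with V(0) = 0 (drift coefficient is linear in X, diffusion is constant). With a = 7, c = 5/4, the solution is
  V(t) = (c^2 / (2 a)) * (exp(2 a t) - 1)
       = ((5/4)^2 / (2*7)) * (exp(14 t) - 1)
       = 25*exp(14*t)/224 - 25/224.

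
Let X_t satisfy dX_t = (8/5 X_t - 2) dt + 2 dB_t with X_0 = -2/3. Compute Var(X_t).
Var(X_t) = 5*exp(16*t/5)/4 - 5/4

The variance V(t) = Var(X_t) satisfies V'(t) = 2 a V(t) + c^2 with V(0) = 0 (drift coefficient is linear in X, diffusion is constant). With a = 8/5, c = 2, the solution is
  V(t) = (c^2 / (2 a)) * (exp(2 a t) - 1)
       = (2^2 / (2*(8/5))) * (exp((16/5) t) - 1)
       = 5*exp(16*t/5)/4 - 5/4.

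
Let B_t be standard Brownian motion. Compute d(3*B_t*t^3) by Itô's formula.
d(3*B_t*t^3) = (9*B_t*t^2) dt + (3*t^3) dB_t

Itô's formula for f(t, x): d f(t, B_t) = (f_t + (1/2) f_xx) dt + f_x dB_t. Compute partials of f(t, x) = 3*t^3*x:
  f_t(t,x)  = 9*t^2*x
  f_x(t,x)  = 3*t^3
  f_xx(t,x) = 0
Assemble drift = f_t + (1/2) f_xx = 9*t^2*x and diffusion = f_x = 3*t^3. Substituting x = B_t:
  d(3*B_t*t^3) = (9*B_t*t^2) dt + (3*t^3) dB_t.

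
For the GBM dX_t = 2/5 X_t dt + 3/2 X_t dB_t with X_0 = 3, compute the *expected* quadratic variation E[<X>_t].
E[<X>_t] = 405*exp(61*t/20)/61 - 405/61

<X>_t = int_0^t ((3/2) * X_s)^2 ds. Taking expectation inside the integral: E[<X>_t] = (3/2)^2 * int_0^t E[X_s^2] ds. For GBM, E[X_s^2] = x_0^2 * exp((2 mu + sigma^2) s). Integrating:
  E[<X>_t] = (3/2)^2 * 3^2 * (exp((2*(2/5) + (3/2)^2) t) - 1) / (2*(2/5) + (3/2)^2)
           = (3/2)^2 * 3^2 * (exp((61/20) t) - 1) / (61/20) = 405*exp(61*t/20)/61 - 405/61.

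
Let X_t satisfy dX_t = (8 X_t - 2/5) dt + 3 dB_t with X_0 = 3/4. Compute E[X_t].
E[X_t] = 7*exp(8*t)/10 + 1/20

Taking expectations and using E[dB_t] = 0, the mean m(t) = E[X_t] satisfies the ODE m'(t) = a m(t) + b with m(0) = x_0. With a = 8, b = -2/5, x_0 = 3/4, the solution is
  m(t) = x_0 * exp(a t) + (b/a) * (exp(a t) - 1)
       = (3/4) * exp(8 t) + ((-2/5)/8) * (exp(8 t) - 1)
       = 7*exp(8*t)/10 + 1/20.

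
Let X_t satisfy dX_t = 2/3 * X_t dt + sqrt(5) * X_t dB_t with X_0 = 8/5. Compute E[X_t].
E[X_t] = 8*exp(2*t/3)/5

For GBM dX = mu X dt + sigma X dB with X_0 = x_0, apply Itô to Y = log X: dY = (mu - sigma^2/2) dt + sigma dB, so Y_t = log(x_0) + (mu - sigma^2/2) t + sigma B_t and hence X_t = x_0 * exp((mu - sigma^2/2) t + sigma B_t).
With mu = 2/3, sigma = sqrt(5), x_0 = 8/5, this gives:
  X_t = 8/5 * exp((-11/6) * t + (sqrt(5)) * B_t).
Since sigma*B_t ~ Normal(0, sigma^2 t), E[exp(sigma*B_t)] = exp(sigma^2 t / 2); so E[X_t] = x_0 * exp((mu - sigma^2/2) t) * exp(sigma^2 t / 2) = x_0 * exp(mu t) = 8*exp(2*t/3)/5.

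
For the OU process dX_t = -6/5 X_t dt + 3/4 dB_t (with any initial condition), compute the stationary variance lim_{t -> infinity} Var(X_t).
lim Var(X_t) = 15/64

The OU SDE dX = -theta X dt + sigma dB admits the integrating factor exp(theta t): d(exp(theta t) X_t) = sigma exp(theta t) dB_t. Integrating from 0 to t gives X_t = x_0 * exp(-theta t) + sigma * int_0^t exp(-theta (t-s)) dB_s for any initial x_0. The Itô integral has variance (by the Itô isometry) sigma^2 * int_0^t exp(-2 theta (t - s)) ds = sigma^2 * (1 - exp(-2 theta t)) / (2 theta), independent of x_0.
With theta = 6/5, sigma = 3/4:
  Var(X_t) = (3/4)^2 * (1 - exp(-2*6/5 t)) / (2 * 6/5) = 15/64 - 15*exp(-12*t/5)/64.
As t -> infinity, exp(-2*6/5 t) -> 0, so the stationary variance is sigma^2 / (2 theta) = 15/64.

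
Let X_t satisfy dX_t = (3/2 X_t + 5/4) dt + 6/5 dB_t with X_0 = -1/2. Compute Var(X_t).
Var(X_t) = 12*exp(3*t)/25 - 12/25

The variance V(t) = Var(X_t) satisfies V'(t) = 2 a V(t) + c^2 with V(0) = 0 (drift coefficient is linear in X, diffusion is constant). With a = 3/2, c = 6/5, the solution is
  V(t) = (c^2 / (2 a)) * (exp(2 a t) - 1)
       = ((6/5)^2 / (2*(3/2))) * (exp(3 t) - 1)
       = 12*exp(3*t)/25 - 12/25.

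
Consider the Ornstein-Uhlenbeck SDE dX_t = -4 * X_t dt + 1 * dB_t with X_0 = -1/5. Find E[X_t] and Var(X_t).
E[X_t] = -exp(-4*t)/5; Var(X_t) = 1/8 - exp(-8*t)/8

The OU SDE dX = -theta X dt + sigma dB admits the integrating factor exp(theta t): d(exp(theta t) X_t) = sigma exp(theta t) dB_t. Integrating from 0 to t:
  X_t = x_0 * exp(-theta t) + sigma * int_0^t exp(-theta (t-s)) dB_s.
The Itô integral has mean 0 and (by the Itô isometry) variance sigma^2 * int_0^t exp(-2 theta (t - s)) ds = sigma^2 * (1 - exp(-2 theta t)) / (2 theta).
With theta = 4, sigma = 1, x_0 = -1/5:
  E[X_t] = -1/5 * exp(-4 t) = -exp(-4*t)/5
  Var(X_t) = (1)^2 * (1 - exp(-2*4 t)) / (2 * 4) = 1/8 - exp(-8*t)/8.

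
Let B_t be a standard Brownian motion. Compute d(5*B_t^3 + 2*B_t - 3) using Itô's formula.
d(5*B_t^3 + 2*B_t - 3) = (15*B_t) dt + (15*B_t^2 + 2) dB_t

Itô's formula for f(B_t) gives d f(B_t) = f'(B_t) dB_t + (1/2) f''(B_t) dt. Compute derivatives of f(x) = 5*x^3 + 2*x - 3:
  f'(x)  = 15*x^2 + 2
  f''(x) = 30*x
Substitute x = B_t and multiply the f'' term by 1/2:
  drift     = (1/2) * (30*x) evaluated at B_t = 15*B_t
  diffusion = (15*x^2 + 2) evaluated at B_t = 15*B_t^2 + 2
Therefore d(5*B_t^3 + 2*B_t - 3) = (15*B_t) dt + (15*B_t^2 + 2) dB_t.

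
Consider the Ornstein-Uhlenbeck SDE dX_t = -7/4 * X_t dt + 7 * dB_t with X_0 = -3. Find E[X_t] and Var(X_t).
E[X_t] = -3*exp(-7*t/4); Var(X_t) = 14 - 14*exp(-7*t/2)

The OU SDE dX = -theta X dt + sigma dB admits the integrating factor exp(theta t): d(exp(theta t) X_t) = sigma exp(theta t) dB_t. Integrating from 0 to t:
  X_t = x_0 * exp(-theta t) + sigma * int_0^t exp(-theta (t-s)) dB_s.
The Itô integral has mean 0 and (by the Itô isometry) variance sigma^2 * int_0^t exp(-2 theta (t - s)) ds = sigma^2 * (1 - exp(-2 theta t)) / (2 theta).
With theta = 7/4, sigma = 7, x_0 = -3:
  E[X_t] = -3 * exp(-7/4 t) = -3*exp(-7*t/4)
  Var(X_t) = (7)^2 * (1 - exp(-2*7/4 t)) / (2 * 7/4) = 14 - 14*exp(-7*t/2).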